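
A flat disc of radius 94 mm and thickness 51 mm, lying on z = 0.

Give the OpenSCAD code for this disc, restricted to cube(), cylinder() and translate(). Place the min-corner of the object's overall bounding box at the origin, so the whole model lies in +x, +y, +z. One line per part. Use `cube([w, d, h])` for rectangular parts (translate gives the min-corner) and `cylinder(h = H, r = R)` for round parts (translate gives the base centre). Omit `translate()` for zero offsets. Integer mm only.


translate([94, 94, 0]) cylinder(h = 51, r = 94);


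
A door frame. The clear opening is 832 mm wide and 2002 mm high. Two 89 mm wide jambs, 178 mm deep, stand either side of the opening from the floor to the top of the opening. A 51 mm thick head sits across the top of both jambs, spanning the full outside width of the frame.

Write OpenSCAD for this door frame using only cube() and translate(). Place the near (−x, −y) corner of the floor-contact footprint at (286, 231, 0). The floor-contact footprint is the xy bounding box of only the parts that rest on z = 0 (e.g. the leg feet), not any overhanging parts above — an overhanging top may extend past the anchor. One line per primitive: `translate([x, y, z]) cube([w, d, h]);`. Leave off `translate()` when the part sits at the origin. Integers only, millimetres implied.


translate([286, 231, 0]) cube([89, 178, 2002]);
translate([1207, 231, 0]) cube([89, 178, 2002]);
translate([286, 231, 2002]) cube([1010, 178, 51]);


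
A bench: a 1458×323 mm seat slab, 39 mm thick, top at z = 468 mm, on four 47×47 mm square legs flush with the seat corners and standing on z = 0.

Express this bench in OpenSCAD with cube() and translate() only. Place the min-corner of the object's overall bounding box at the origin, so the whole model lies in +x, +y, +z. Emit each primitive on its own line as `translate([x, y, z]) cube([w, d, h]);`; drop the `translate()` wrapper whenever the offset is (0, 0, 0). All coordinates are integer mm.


translate([0, 0, 429]) cube([1458, 323, 39]);
cube([47, 47, 429]);
translate([0, 276, 0]) cube([47, 47, 429]);
translate([1411, 0, 0]) cube([47, 47, 429]);
translate([1411, 276, 0]) cube([47, 47, 429]);


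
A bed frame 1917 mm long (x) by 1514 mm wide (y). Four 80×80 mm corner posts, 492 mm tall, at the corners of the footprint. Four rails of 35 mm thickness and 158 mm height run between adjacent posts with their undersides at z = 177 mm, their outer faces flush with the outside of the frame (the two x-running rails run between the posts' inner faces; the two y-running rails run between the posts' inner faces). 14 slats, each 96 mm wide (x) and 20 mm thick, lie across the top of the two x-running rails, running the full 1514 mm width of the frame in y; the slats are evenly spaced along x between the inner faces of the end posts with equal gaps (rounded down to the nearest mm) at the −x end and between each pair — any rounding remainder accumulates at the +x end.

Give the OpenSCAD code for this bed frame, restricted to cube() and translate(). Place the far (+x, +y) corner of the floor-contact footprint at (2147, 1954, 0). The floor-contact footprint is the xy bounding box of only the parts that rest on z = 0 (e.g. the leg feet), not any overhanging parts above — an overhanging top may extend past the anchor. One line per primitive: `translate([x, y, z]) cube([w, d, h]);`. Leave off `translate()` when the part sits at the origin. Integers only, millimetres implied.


translate([230, 440, 0]) cube([80, 80, 492]);
translate([230, 1874, 0]) cube([80, 80, 492]);
translate([2067, 440, 0]) cube([80, 80, 492]);
translate([2067, 1874, 0]) cube([80, 80, 492]);
translate([310, 440, 177]) cube([1757, 35, 158]);
translate([310, 1919, 177]) cube([1757, 35, 158]);
translate([230, 520, 177]) cube([35, 1354, 158]);
translate([2112, 520, 177]) cube([35, 1354, 158]);
translate([337, 440, 335]) cube([96, 1514, 20]);
translate([460, 440, 335]) cube([96, 1514, 20]);
translate([583, 440, 335]) cube([96, 1514, 20]);
translate([706, 440, 335]) cube([96, 1514, 20]);
translate([829, 440, 335]) cube([96, 1514, 20]);
translate([952, 440, 335]) cube([96, 1514, 20]);
translate([1075, 440, 335]) cube([96, 1514, 20]);
translate([1198, 440, 335]) cube([96, 1514, 20]);
translate([1321, 440, 335]) cube([96, 1514, 20]);
translate([1444, 440, 335]) cube([96, 1514, 20]);
translate([1567, 440, 335]) cube([96, 1514, 20]);
translate([1690, 440, 335]) cube([96, 1514, 20]);
translate([1813, 440, 335]) cube([96, 1514, 20]);
translate([1936, 440, 335]) cube([96, 1514, 20]);


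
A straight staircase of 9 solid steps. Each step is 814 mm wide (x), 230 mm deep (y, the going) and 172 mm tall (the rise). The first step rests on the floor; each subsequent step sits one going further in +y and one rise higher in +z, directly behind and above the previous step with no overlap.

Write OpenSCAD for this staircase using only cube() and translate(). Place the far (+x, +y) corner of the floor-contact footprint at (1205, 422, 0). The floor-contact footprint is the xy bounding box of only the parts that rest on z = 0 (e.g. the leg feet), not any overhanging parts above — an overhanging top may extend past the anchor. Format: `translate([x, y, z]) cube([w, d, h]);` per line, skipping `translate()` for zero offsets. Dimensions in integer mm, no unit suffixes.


translate([391, 192, 0]) cube([814, 230, 172]);
translate([391, 422, 172]) cube([814, 230, 172]);
translate([391, 652, 344]) cube([814, 230, 172]);
translate([391, 882, 516]) cube([814, 230, 172]);
translate([391, 1112, 688]) cube([814, 230, 172]);
translate([391, 1342, 860]) cube([814, 230, 172]);
translate([391, 1572, 1032]) cube([814, 230, 172]);
translate([391, 1802, 1204]) cube([814, 230, 172]);
translate([391, 2032, 1376]) cube([814, 230, 172]);


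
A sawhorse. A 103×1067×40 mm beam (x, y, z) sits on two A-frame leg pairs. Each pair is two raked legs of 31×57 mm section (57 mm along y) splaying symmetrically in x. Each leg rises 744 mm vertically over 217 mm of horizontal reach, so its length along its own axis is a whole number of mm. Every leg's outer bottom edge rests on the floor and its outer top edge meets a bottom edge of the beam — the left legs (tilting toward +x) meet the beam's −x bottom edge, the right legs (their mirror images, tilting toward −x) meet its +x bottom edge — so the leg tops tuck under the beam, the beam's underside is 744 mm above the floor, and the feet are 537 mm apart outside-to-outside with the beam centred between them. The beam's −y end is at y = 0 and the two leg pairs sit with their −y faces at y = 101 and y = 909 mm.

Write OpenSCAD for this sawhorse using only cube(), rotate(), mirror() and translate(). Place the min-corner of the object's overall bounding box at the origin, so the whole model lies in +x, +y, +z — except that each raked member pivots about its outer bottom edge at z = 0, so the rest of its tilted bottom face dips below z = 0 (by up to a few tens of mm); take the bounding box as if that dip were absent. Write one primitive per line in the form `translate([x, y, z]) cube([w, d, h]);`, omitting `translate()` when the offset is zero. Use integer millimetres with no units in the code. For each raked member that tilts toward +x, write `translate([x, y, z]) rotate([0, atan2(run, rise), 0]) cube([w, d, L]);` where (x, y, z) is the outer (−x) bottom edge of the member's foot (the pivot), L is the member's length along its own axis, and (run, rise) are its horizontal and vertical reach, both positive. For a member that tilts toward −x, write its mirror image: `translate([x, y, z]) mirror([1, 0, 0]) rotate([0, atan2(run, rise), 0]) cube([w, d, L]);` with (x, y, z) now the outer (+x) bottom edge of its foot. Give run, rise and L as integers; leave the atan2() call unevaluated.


translate([217, 0, 744]) cube([103, 1067, 40]);
translate([0, 101, 0]) rotate([0, atan2(217, 744), 0]) cube([31, 57, 775]);
translate([537, 101, 0]) mirror([1, 0, 0]) rotate([0, atan2(217, 744), 0]) cube([31, 57, 775]);
translate([0, 909, 0]) rotate([0, atan2(217, 744), 0]) cube([31, 57, 775]);
translate([537, 909, 0]) mirror([1, 0, 0]) rotate([0, atan2(217, 744), 0]) cube([31, 57, 775]);


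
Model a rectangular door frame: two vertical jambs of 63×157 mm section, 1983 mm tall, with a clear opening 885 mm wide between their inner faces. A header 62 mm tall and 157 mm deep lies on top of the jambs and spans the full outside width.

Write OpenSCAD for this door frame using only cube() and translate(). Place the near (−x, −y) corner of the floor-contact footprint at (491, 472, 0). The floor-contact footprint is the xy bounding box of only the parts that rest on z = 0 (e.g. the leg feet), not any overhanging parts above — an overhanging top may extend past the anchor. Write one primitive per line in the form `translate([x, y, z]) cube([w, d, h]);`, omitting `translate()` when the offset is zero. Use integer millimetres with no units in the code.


translate([491, 472, 0]) cube([63, 157, 1983]);
translate([1439, 472, 0]) cube([63, 157, 1983]);
translate([491, 472, 1983]) cube([1011, 157, 62]);


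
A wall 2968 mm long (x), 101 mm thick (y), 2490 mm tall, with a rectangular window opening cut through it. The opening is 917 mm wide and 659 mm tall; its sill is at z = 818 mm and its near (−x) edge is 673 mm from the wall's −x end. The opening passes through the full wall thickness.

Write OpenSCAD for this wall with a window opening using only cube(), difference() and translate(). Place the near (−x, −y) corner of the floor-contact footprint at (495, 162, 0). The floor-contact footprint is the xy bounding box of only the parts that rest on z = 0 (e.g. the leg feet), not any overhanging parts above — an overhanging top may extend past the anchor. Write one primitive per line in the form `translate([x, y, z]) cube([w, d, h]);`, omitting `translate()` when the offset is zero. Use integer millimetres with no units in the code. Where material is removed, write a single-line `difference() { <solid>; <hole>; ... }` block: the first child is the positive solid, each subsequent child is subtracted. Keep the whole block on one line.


difference() { translate([495, 162, 0]) cube([2968, 101, 2490]); translate([1168, 162, 818]) cube([917, 101, 659]); }


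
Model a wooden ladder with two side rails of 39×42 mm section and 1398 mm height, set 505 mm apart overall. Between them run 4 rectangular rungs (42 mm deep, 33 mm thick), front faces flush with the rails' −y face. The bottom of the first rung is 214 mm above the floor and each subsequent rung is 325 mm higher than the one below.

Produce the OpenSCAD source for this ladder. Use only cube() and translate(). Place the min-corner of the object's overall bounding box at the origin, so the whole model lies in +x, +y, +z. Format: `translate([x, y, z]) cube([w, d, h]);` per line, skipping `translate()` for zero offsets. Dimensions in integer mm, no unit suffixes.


cube([39, 42, 1398]);
translate([466, 0, 0]) cube([39, 42, 1398]);
translate([39, 0, 214]) cube([427, 42, 33]);
translate([39, 0, 539]) cube([427, 42, 33]);
translate([39, 0, 864]) cube([427, 42, 33]);
translate([39, 0, 1189]) cube([427, 42, 33]);


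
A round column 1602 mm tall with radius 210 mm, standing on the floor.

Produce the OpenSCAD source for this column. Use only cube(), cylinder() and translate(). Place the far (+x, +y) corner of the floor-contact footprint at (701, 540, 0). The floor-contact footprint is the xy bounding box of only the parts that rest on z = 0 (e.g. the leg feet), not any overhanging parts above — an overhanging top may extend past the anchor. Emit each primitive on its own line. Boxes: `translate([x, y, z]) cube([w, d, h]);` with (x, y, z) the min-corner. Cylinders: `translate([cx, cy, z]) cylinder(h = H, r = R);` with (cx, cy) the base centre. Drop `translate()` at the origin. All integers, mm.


translate([491, 330, 0]) cylinder(h = 1602, r = 210);


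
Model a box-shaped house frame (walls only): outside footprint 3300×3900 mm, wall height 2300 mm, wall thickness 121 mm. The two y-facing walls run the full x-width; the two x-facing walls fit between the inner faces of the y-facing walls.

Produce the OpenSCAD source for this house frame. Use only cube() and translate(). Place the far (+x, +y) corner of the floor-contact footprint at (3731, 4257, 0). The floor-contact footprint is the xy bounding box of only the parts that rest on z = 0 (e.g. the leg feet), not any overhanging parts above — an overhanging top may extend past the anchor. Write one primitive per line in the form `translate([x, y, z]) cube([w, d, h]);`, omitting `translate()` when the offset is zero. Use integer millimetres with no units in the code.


translate([431, 357, 0]) cube([3300, 121, 2300]);
translate([431, 4136, 0]) cube([3300, 121, 2300]);
translate([431, 478, 0]) cube([121, 3658, 2300]);
translate([3610, 478, 0]) cube([121, 3658, 2300]);


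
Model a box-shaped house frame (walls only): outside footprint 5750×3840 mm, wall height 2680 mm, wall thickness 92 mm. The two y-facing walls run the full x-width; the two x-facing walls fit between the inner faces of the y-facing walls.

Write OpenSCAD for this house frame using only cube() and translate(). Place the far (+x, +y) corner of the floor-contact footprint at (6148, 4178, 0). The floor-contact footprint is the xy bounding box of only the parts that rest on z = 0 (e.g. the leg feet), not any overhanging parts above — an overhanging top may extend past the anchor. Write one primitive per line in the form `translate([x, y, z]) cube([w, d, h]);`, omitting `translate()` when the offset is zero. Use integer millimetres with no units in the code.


translate([398, 338, 0]) cube([5750, 92, 2680]);
translate([398, 4086, 0]) cube([5750, 92, 2680]);
translate([398, 430, 0]) cube([92, 3656, 2680]);
translate([6056, 430, 0]) cube([92, 3656, 2680]);


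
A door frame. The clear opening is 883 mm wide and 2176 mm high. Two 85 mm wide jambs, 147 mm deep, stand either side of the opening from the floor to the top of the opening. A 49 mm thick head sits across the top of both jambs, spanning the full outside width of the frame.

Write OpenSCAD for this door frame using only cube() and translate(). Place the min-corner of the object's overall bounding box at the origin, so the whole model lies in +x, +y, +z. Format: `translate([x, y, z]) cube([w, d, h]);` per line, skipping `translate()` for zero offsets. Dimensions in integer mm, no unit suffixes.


cube([85, 147, 2176]);
translate([968, 0, 0]) cube([85, 147, 2176]);
translate([0, 0, 2176]) cube([1053, 147, 49]);


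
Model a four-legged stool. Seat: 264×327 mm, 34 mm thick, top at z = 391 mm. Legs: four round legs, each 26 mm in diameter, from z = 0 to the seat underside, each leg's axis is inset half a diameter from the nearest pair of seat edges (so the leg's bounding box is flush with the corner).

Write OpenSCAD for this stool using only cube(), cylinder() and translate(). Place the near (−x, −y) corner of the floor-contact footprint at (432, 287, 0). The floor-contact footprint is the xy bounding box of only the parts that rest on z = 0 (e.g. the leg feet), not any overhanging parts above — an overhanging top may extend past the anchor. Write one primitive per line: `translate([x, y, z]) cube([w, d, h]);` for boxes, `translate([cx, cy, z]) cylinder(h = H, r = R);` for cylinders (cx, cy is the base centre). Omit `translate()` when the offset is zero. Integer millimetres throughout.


translate([432, 287, 357]) cube([264, 327, 34]);
translate([445, 300, 0]) cylinder(h = 357, r = 13);
translate([683, 300, 0]) cylinder(h = 357, r = 13);
translate([445, 601, 0]) cylinder(h = 357, r = 13);
translate([683, 601, 0]) cylinder(h = 357, r = 13);


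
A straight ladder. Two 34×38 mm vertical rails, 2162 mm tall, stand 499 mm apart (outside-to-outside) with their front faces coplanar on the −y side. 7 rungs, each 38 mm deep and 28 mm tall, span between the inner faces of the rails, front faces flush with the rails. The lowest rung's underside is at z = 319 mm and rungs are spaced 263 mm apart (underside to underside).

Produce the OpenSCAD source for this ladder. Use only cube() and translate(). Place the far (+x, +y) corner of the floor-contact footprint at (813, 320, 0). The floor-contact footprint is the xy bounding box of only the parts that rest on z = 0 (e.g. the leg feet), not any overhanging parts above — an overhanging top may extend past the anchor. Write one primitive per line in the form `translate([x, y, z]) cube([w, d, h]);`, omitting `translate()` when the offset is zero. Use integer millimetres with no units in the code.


translate([314, 282, 0]) cube([34, 38, 2162]);
translate([779, 282, 0]) cube([34, 38, 2162]);
translate([348, 282, 319]) cube([431, 38, 28]);
translate([348, 282, 582]) cube([431, 38, 28]);
translate([348, 282, 845]) cube([431, 38, 28]);
translate([348, 282, 1108]) cube([431, 38, 28]);
translate([348, 282, 1371]) cube([431, 38, 28]);
translate([348, 282, 1634]) cube([431, 38, 28]);
translate([348, 282, 1897]) cube([431, 38, 28]);


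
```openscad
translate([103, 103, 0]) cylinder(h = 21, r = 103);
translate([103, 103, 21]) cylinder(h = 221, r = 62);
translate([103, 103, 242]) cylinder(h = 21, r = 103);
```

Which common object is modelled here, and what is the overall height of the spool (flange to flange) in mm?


A spool. The overall height is 263 mm.

Three coaxial cylinders, large–small–large — a spool. Two 21 mm flanges and a 221 mm core give 21 + 221 + 21 = 263 mm.


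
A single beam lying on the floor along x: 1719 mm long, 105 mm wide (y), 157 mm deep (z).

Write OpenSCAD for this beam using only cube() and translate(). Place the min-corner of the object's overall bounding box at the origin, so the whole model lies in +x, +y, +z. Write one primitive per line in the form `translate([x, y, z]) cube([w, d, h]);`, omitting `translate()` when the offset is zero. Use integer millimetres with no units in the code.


cube([1719, 105, 157]);


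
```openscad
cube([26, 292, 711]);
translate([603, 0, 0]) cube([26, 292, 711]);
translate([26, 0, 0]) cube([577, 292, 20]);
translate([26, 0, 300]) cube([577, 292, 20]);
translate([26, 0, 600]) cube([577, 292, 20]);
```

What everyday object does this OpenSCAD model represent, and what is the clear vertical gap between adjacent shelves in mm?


A bookshelf. The clear shelf gap is 280 mm.

Two tall side panels with 3 horizontal boards between them — a bookshelf. The first two shelf undersides are at z = 0 and z = 300; with shelf thickness 20, the clear gap is 300 − 0 − 20 = 280 mm.


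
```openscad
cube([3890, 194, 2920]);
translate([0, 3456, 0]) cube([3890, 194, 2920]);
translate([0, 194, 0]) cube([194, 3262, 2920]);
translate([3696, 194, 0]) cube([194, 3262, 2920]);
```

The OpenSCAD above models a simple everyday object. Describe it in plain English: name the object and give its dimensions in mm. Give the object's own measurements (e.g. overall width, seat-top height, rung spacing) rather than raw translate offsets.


The wall frame of a small rectangular building: four walls, each 2920 mm tall and 194 mm thick, enclosing a footprint 3890 mm (x) by 3650 mm (y) outside-to-outside, with no floor or roof. The front and back walls (the −y and +y sides) span the full width; the two side walls fit between them.


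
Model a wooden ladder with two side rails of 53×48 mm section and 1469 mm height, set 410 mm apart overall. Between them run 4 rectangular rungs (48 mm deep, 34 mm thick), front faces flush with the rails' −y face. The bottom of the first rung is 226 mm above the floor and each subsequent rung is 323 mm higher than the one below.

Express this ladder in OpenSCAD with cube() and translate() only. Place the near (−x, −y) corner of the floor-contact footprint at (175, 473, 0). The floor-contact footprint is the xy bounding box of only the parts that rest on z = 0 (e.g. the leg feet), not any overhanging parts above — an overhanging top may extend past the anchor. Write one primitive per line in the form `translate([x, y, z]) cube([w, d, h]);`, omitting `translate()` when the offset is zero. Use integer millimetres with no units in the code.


// rung span = 410 - 2*53 = 304
// rung[k] z = 226 + k*323
translate([175, 473, 0]) cube([53, 48, 1469]);
translate([532, 473, 0]) cube([53, 48, 1469]);
translate([228, 473, 226]) cube([304, 48, 34]);
translate([228, 473, 549]) cube([304, 48, 34]);
translate([228, 473, 872]) cube([304, 48, 34]);
translate([228, 473, 1195]) cube([304, 48, 34]);


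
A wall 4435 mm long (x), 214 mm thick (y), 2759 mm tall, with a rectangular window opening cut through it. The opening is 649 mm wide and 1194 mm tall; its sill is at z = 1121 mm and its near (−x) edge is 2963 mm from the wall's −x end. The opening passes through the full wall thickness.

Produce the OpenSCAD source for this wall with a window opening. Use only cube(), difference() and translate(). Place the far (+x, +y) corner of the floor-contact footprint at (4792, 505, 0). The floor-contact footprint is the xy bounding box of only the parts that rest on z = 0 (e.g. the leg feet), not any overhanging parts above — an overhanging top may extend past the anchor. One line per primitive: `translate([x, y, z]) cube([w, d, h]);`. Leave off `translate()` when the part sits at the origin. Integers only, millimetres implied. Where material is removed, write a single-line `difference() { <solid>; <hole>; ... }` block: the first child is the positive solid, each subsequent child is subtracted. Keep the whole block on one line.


difference() { translate([357, 291, 0]) cube([4435, 214, 2759]); translate([3320, 291, 1121]) cube([649, 214, 1194]); }


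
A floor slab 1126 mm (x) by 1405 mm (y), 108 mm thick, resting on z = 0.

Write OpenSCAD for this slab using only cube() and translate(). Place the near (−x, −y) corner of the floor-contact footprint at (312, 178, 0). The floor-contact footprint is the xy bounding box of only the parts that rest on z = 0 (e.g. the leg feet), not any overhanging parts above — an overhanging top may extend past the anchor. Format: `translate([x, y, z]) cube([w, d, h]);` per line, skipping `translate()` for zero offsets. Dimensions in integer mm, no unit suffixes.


translate([312, 178, 0]) cube([1126, 1405, 108]);


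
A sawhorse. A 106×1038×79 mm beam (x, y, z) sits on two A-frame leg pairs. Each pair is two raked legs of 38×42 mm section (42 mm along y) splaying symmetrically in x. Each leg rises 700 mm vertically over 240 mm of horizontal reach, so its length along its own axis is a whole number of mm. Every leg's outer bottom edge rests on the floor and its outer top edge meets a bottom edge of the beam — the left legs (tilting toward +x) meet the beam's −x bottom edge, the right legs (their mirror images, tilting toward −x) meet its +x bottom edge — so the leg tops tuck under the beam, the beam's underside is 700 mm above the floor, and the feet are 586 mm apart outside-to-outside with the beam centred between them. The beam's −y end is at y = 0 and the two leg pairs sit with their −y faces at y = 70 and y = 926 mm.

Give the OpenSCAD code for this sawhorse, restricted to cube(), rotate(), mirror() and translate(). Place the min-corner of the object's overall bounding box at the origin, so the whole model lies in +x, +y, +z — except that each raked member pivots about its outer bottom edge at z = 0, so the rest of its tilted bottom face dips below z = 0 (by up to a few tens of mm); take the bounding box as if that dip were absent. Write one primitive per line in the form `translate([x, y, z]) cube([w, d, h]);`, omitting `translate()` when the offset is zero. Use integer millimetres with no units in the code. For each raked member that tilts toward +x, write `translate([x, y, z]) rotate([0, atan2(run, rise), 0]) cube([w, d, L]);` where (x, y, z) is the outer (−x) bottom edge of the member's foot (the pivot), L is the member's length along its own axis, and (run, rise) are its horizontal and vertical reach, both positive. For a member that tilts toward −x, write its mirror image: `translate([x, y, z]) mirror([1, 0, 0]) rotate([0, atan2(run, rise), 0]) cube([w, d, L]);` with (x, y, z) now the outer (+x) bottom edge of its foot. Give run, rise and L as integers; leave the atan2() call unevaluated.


translate([240, 0, 700]) cube([106, 1038, 79]);
translate([0, 70, 0]) rotate([0, atan2(240, 700), 0]) cube([38, 42, 740]);
translate([586, 70, 0]) mirror([1, 0, 0]) rotate([0, atan2(240, 700), 0]) cube([38, 42, 740]);
translate([0, 926, 0]) rotate([0, atan2(240, 700), 0]) cube([38, 42, 740]);
translate([586, 926, 0]) mirror([1, 0, 0]) rotate([0, atan2(240, 700), 0]) cube([38, 42, 740]);


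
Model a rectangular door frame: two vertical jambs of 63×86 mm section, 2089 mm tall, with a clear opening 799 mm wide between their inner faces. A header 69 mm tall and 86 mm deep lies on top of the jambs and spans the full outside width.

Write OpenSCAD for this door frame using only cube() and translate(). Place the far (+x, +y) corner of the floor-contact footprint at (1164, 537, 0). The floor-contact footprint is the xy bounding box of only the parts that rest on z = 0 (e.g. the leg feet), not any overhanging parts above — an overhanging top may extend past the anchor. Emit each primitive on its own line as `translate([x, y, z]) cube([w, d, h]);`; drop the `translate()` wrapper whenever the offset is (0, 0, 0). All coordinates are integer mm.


translate([239, 451, 0]) cube([63, 86, 2089]);
translate([1101, 451, 0]) cube([63, 86, 2089]);
translate([239, 451, 2089]) cube([925, 86, 69]);


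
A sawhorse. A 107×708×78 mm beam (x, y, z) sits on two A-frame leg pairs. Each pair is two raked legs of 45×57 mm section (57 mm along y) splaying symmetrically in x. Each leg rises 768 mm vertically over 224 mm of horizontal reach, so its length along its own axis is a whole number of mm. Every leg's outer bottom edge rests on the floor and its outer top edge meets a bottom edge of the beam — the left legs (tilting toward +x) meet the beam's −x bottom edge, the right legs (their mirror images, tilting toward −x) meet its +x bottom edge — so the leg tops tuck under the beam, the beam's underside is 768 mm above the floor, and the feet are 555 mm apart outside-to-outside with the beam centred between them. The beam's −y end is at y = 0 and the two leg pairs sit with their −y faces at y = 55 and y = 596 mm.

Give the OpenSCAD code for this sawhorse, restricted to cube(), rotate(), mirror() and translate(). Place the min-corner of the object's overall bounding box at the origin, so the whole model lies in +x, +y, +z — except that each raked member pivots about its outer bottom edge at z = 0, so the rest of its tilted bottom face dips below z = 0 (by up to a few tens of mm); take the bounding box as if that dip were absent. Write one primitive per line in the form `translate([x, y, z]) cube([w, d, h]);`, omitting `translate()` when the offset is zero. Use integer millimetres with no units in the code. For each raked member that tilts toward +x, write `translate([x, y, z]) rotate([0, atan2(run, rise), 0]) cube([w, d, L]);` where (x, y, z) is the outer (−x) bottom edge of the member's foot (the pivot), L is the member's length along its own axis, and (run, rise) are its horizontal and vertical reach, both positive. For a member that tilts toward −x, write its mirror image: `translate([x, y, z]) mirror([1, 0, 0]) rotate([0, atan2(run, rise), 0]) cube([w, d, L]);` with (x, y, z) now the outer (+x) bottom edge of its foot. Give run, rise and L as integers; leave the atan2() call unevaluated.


translate([224, 0, 768]) cube([107, 708, 78]);
translate([0, 55, 0]) rotate([0, atan2(224, 768), 0]) cube([45, 57, 800]);
translate([555, 55, 0]) mirror([1, 0, 0]) rotate([0, atan2(224, 768), 0]) cube([45, 57, 800]);
translate([0, 596, 0]) rotate([0, atan2(224, 768), 0]) cube([45, 57, 800]);
translate([555, 596, 0]) mirror([1, 0, 0]) rotate([0, atan2(224, 768), 0]) cube([45, 57, 800]);


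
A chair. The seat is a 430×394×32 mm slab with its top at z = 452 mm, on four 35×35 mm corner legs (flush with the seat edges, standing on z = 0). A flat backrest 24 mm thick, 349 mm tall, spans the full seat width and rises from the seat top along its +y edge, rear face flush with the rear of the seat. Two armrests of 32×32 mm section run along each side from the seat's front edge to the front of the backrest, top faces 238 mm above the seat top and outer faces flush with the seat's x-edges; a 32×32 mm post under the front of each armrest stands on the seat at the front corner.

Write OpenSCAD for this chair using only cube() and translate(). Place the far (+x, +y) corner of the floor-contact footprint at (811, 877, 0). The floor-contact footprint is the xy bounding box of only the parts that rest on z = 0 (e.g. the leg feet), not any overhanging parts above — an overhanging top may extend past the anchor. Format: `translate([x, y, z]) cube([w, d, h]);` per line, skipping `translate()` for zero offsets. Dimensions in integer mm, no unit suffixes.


translate([381, 483, 420]) cube([430, 394, 32]);
translate([381, 483, 0]) cube([35, 35, 420]);
translate([776, 483, 0]) cube([35, 35, 420]);
translate([381, 842, 0]) cube([35, 35, 420]);
translate([776, 842, 0]) cube([35, 35, 420]);
translate([381, 853, 452]) cube([430, 24, 349]);
translate([381, 483, 658]) cube([32, 370, 32]);
translate([779, 483, 658]) cube([32, 370, 32]);
translate([381, 483, 452]) cube([32, 32, 206]);
translate([779, 483, 452]) cube([32, 32, 206]);


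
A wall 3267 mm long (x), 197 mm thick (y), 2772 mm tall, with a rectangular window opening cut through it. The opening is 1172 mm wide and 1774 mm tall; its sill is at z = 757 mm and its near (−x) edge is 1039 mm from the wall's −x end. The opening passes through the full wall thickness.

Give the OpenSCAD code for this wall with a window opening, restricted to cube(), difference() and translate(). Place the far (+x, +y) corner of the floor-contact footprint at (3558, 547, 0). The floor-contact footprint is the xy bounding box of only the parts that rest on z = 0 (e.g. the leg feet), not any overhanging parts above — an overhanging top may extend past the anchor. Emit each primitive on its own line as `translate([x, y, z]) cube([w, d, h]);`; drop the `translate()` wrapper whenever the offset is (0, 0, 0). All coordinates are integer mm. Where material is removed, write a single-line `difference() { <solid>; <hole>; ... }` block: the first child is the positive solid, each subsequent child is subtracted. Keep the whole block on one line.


difference() { translate([291, 350, 0]) cube([3267, 197, 2772]); translate([1330, 350, 757]) cube([1172, 197, 1774]); }


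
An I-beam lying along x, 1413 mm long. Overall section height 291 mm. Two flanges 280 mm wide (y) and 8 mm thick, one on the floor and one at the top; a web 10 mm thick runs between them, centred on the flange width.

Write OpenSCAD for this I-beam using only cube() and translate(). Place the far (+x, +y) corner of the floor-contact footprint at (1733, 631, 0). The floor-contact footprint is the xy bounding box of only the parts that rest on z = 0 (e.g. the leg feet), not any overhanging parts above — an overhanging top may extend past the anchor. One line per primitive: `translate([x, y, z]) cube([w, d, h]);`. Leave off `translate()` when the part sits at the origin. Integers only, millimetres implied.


translate([320, 351, 0]) cube([1413, 280, 8]);
translate([320, 486, 8]) cube([1413, 10, 275]);
translate([320, 351, 283]) cube([1413, 280, 8]);


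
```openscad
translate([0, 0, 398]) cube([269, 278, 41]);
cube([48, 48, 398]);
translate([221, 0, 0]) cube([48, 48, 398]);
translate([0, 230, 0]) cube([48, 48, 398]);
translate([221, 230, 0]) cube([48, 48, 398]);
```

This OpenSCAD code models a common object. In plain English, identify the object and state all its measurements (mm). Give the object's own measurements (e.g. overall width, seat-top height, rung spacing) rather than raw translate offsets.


A simple wooden stool: a rectangular seat 269 mm (x) by 278 mm (y), 41 mm thick, top face at z = 439 mm, on four square legs, each 48×48 mm in cross-section. The legs rest on z = 0, each flush with a corner of the seat.


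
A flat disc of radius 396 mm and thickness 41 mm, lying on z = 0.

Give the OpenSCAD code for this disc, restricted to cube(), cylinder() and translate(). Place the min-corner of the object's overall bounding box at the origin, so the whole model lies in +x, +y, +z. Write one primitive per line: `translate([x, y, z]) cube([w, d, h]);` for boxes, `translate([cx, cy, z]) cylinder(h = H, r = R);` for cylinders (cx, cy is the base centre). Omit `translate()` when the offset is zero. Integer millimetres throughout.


translate([396, 396, 0]) cylinder(h = 41, r = 396);


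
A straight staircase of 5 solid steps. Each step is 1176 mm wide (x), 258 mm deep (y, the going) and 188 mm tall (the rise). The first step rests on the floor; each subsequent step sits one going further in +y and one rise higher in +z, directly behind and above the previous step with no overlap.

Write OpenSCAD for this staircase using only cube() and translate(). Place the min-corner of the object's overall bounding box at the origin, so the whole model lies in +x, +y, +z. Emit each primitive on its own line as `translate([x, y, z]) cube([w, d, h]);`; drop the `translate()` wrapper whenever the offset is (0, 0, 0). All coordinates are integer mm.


cube([1176, 258, 188]);
translate([0, 258, 188]) cube([1176, 258, 188]);
translate([0, 516, 376]) cube([1176, 258, 188]);
translate([0, 774, 564]) cube([1176, 258, 188]);
translate([0, 1032, 752]) cube([1176, 258, 188]);


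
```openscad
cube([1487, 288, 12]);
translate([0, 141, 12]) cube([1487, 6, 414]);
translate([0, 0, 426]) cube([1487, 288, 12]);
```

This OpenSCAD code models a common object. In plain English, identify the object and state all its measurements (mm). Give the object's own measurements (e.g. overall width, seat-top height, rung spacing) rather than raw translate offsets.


An I-beam lying along x, 1487 mm long. Overall section height 438 mm. Two flanges 288 mm wide (y) and 12 mm thick, one on the floor and one at the top; a web 6 mm thick runs between them, centred on the flange width.


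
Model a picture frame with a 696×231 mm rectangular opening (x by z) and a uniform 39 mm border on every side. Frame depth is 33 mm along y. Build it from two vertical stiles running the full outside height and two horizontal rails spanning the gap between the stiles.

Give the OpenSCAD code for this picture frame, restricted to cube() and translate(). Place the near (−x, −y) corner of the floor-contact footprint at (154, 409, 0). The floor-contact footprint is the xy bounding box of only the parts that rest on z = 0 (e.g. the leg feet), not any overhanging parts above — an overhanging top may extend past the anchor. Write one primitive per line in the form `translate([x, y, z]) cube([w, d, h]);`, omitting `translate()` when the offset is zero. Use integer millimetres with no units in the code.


translate([154, 409, 0]) cube([39, 33, 309]);
translate([889, 409, 0]) cube([39, 33, 309]);
translate([193, 409, 0]) cube([696, 33, 39]);
translate([193, 409, 270]) cube([696, 33, 39]);


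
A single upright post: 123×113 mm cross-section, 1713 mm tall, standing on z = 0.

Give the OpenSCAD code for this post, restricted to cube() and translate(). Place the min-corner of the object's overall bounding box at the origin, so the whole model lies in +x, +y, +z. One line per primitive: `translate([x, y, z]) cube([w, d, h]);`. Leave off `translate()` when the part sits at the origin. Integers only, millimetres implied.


cube([123, 113, 1713]);


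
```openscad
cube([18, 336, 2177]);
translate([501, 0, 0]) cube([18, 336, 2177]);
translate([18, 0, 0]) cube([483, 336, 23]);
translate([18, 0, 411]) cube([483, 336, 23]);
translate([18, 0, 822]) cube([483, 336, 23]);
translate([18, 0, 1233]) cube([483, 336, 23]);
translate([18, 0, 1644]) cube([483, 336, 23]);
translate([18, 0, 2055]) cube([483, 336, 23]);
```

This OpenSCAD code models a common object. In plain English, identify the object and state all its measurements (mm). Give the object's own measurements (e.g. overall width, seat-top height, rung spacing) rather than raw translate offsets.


An open bookshelf. Two side panels, each 18 mm thick, 336 mm deep and 2177 mm tall, stand 519 mm apart (outside-to-outside). Between them sit 6 shelves, each 23 mm thick and 336 mm deep, spanning the full gap between the sides. The bottom shelf rests on the floor (its underside at z = 0) and the clear gap between one shelf's top and the next shelf's underside is 388 mm.


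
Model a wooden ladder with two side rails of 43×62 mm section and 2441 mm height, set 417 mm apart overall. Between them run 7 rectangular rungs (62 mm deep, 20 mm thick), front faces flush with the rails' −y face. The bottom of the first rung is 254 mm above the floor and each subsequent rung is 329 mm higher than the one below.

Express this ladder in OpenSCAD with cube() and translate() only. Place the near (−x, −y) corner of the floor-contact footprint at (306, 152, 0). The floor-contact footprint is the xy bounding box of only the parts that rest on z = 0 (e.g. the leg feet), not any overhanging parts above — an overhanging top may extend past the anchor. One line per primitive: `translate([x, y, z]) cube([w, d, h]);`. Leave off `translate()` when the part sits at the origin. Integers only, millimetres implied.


translate([306, 152, 0]) cube([43, 62, 2441]);
translate([680, 152, 0]) cube([43, 62, 2441]);
translate([349, 152, 254]) cube([331, 62, 20]);
translate([349, 152, 583]) cube([331, 62, 20]);
translate([349, 152, 912]) cube([331, 62, 20]);
translate([349, 152, 1241]) cube([331, 62, 20]);
translate([349, 152, 1570]) cube([331, 62, 20]);
translate([349, 152, 1899]) cube([331, 62, 20]);
translate([349, 152, 2228]) cube([331, 62, 20]);


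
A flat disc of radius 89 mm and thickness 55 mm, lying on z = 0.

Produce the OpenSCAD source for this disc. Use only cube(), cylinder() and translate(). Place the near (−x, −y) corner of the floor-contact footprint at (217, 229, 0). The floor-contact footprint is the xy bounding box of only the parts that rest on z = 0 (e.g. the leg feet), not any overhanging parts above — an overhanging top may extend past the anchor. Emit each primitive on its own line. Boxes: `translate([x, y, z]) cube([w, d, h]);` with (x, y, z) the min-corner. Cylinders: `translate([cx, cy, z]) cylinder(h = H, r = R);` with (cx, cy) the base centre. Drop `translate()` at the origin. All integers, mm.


translate([306, 318, 0]) cylinder(h = 55, r = 89);


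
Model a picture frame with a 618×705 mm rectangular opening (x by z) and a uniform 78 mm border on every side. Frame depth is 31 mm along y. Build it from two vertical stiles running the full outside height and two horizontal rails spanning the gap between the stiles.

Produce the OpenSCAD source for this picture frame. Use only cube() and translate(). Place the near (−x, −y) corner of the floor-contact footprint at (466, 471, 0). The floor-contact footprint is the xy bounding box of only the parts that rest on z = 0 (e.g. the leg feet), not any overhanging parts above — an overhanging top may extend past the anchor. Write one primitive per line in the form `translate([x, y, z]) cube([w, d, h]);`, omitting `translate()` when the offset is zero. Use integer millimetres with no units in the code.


translate([466, 471, 0]) cube([78, 31, 861]);
translate([1162, 471, 0]) cube([78, 31, 861]);
translate([544, 471, 0]) cube([618, 31, 78]);
translate([544, 471, 783]) cube([618, 31, 78]);


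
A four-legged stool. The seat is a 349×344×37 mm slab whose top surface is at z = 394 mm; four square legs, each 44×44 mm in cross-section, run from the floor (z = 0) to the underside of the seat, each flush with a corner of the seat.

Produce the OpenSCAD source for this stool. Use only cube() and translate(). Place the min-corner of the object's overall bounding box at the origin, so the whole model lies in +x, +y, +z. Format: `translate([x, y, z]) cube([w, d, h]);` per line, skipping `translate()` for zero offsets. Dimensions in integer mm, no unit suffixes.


translate([0, 0, 357]) cube([349, 344, 37]);
cube([44, 44, 357]);
translate([305, 0, 0]) cube([44, 44, 357]);
translate([0, 300, 0]) cube([44, 44, 357]);
translate([305, 300, 0]) cube([44, 44, 357]);
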